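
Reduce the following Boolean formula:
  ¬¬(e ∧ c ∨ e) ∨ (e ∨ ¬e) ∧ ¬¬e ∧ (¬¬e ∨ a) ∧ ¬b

¬¬(e ∧ c ∨ e) ∨ (e ∨ ¬e) ∧ ¬¬e ∧ (¬¬e ∨ a) ∧ ¬b
= ¬¬(e ∧ c ∨ e) ∨ ¬¬e ∧ (¬¬e ∨ a) ∧ ¬b   — complement / identity
= ¬¬e ∨ ¬¬e ∧ (¬¬e ∨ a) ∧ ¬b   — absorption
= ¬¬e ∨ ¬¬e ∧ ¬b   — absorption
= ¬¬e   — absorption
= e   — double negation

e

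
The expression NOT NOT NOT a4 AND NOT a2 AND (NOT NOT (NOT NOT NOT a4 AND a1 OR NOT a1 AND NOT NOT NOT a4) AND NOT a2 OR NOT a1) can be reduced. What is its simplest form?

NOT a4 AND NOT a2

NOT NOT NOT a4 AND NOT a2 AND (NOT NOT (NOT NOT NOT a4 AND a1 OR NOT a1 AND NOT NOT NOT a4) AND NOT a2 OR NOT a1)
= NOT NOT NOT a4 AND NOT a2 AND (NOT NOT NOT NOT NOT a4 AND NOT a2 OR NOT a1)   (distribution)
= NOT NOT NOT a4 AND NOT a2 AND (NOT NOT NOT a4 AND NOT a2 OR NOT a1)   (double negation)
= NOT a4 AND NOT a2 AND (NOT NOT NOT a4 AND NOT a2 OR NOT a1)   (double negation)
= NOT a4 AND NOT a2 AND (NOT a4 AND NOT a2 OR NOT a1)   (double negation)
= NOT a4 AND NOT a2   (absorption)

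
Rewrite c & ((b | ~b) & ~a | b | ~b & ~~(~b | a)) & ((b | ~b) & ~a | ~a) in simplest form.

c & ((b | ~b) & ~a | b | ~b & ~~(~b | a)) & ((b | ~b) & ~a | ~a)
= c & ((b | ~b) & ~a | b | ~b & (~b | a)) & ((b | ~b) & ~a | ~a)   [double negation]
= c & ((b | ~b) & ~a | (b | ~b & (~b | a)) & ~a)   [distribution]
= c & ((b | ~b) & ~a | (b | ~b) & ~a)   [absorption]
= c & (b | ~b) & ~a   [idempotence]
= c & ~a   [complement / identity]

c & ~a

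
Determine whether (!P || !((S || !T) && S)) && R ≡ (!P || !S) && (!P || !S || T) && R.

Yes

E1: (!P || !((S || !T) && S)) && R
    = (!P || !S) && R
E2: (!P || !S) && (!P || !S || T) && R
    = (!P || !S) && R
Both reduce to (!P || !S) && R, so they are equivalent.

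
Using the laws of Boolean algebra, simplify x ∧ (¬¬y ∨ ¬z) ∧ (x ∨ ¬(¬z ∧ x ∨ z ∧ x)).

x ∧ (y ∨ ¬z)

x ∧ (¬¬y ∨ ¬z) ∧ (x ∨ ¬(¬z ∧ x ∨ z ∧ x))
= x ∧ (¬¬y ∨ ¬z) ∧ (x ∨ ¬x)   (distribution)
= x ∧ (¬¬y ∨ ¬z)   (complement / identity)
= x ∧ (y ∨ ¬z)   (double negation)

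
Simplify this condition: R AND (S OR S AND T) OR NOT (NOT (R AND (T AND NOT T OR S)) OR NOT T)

R AND (S OR S AND T) OR NOT (NOT (R AND (T AND NOT T OR S)) OR NOT T)
= R AND (S OR S AND T) OR NOT (NOT (R AND S) OR NOT T)
= R AND S OR NOT (NOT (R AND S) OR NOT T)
= R AND S OR R AND S AND T
= R AND S

R AND S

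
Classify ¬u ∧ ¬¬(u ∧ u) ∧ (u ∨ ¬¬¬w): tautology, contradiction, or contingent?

contradiction

¬u ∧ ¬¬(u ∧ u) ∧ (u ∨ ¬¬¬w)
= ¬u ∧ u ∧ u ∧ (u ∨ ¬¬¬w)
= ¬u ∧ u ∧ u ∧ (u ∨ ¬w)
= ¬u ∧ u ∧ (u ∨ ¬w)
= ¬u ∧ u
= False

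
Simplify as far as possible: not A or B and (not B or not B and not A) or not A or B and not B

not A or B and (not B or not B and not A) or not A or B and not B
= not A or B and not B or not A or B and not B   — absorption
= not A or B and not B   — idempotence
= not A   — complement / identity

not A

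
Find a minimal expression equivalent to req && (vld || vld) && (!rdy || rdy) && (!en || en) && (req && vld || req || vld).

req && vld

req && (vld || vld) && (!rdy || rdy) && (!en || en) && (req && vld || req || vld)
= req && (vld || vld) && (!rdy || rdy) && (!en || en) && (req || vld)   — absorption
= req && (vld || vld) && (!en || en) && (req || vld)   — complement / identity
= req && (vld || vld) && (req || vld)   — complement / identity
= req && (vld || vld && req)   — distribution
= req && vld   — absorption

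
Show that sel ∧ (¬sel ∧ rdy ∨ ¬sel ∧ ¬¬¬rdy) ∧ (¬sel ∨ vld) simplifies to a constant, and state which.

sel ∧ (¬sel ∧ rdy ∨ ¬sel ∧ ¬¬¬rdy) ∧ (¬sel ∨ vld)
= sel ∧ (¬sel ∧ rdy ∨ ¬sel ∧ ¬rdy) ∧ (¬sel ∨ vld)   — double negation
= sel ∧ ¬sel ∧ (¬sel ∨ vld)   — distribution
= sel ∧ ¬sel   — absorption
= False   — complement

False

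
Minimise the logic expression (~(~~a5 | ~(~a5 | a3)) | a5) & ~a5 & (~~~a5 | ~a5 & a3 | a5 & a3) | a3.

~a5 | a3

(~(~~a5 | ~(~a5 | a3)) | a5) & ~a5 & (~~~a5 | ~a5 & a3 | a5 & a3) | a3
= (~(~~a5 | ~(~a5 | a3)) | a5) & ~a5 & (~~~a5 | a3) | a3   [distribution]
= (~(~~a5 | ~(~a5 | a3)) | a5) & ~a5 & (~a5 | a3) | a3   [double negation]
= (~a5 & (~a5 | a3) | a5) & ~a5 & (~a5 | a3) | a3   [De Morgan]
= ~a5 & (~a5 | a3) | a3   [absorption]
= ~a5 | a3   [absorption]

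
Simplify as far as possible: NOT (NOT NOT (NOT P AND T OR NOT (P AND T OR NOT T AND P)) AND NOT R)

NOT (NOT NOT (NOT P AND T OR NOT (P AND T OR NOT T AND P)) AND NOT R)
= NOT (NOT NOT (NOT P AND T OR NOT P) AND NOT R)   — distribution
= NOT ((NOT P AND T OR NOT P) AND NOT R)   — double negation
= NOT (NOT P AND NOT R)   — absorption
= P OR R   — De Morgan

P OR R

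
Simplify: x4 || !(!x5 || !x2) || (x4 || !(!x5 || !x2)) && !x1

x4 || x5 && x2

x4 || !(!x5 || !x2) || (x4 || !(!x5 || !x2)) && !x1
= x4 || !(!x5 || !x2)
= x4 || x5 && x2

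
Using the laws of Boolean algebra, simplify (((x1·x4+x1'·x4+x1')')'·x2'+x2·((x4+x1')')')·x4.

(((x1·x4+x1'·x4+x1')')'·x2'+x2·((x4+x1')')')·x4
= (((x4+x1')')'·x2'+x2·((x4+x1')')')·x4   [distribution]
= ((x4+x1')')'·x4   [distribution]
= (x4+x1')·x4   [double negation]
= x4   [absorption]

x4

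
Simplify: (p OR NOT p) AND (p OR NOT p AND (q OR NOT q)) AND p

p

(p OR NOT p) AND (p OR NOT p AND (q OR NOT q)) AND p
= (p OR NOT p AND (q OR NOT q)) AND p   [complement / identity]
= (p OR NOT p) AND p   [complement / identity]
= p   [complement / identity]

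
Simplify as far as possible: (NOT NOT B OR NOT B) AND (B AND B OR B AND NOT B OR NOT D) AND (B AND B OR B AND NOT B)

B

(NOT NOT B OR NOT B) AND (B AND B OR B AND NOT B OR NOT D) AND (B AND B OR B AND NOT B)
= (B OR NOT B) AND (B AND B OR B AND NOT B OR NOT D) AND (B AND B OR B AND NOT B)   (double negation)
= (B OR NOT B) AND (B AND B OR B AND NOT B)   (absorption)
= (B OR NOT B) AND B   (distribution)
= B   (complement / identity)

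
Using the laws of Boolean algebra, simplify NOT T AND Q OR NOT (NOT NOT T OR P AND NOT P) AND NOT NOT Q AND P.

NOT T AND Q

NOT T AND Q OR NOT (NOT NOT T OR P AND NOT P) AND NOT NOT Q AND P
= NOT T AND Q OR NOT NOT NOT T AND NOT NOT Q AND P   — complement / identity
= NOT T AND Q OR NOT NOT NOT T AND Q AND P   — double negation
= NOT T AND Q OR NOT T AND Q AND P   — double negation
= NOT T AND Q   — absorption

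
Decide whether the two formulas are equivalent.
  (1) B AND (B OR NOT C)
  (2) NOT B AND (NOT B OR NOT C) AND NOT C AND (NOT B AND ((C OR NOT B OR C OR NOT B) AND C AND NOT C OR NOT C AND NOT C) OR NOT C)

No

E1: B AND (B OR NOT C)
    = B   — absorption
E2: NOT B AND (NOT B OR NOT C) AND NOT C AND (NOT B AND ((C OR NOT B OR C OR NOT B) AND C AND NOT C OR NOT C AND NOT C) OR NOT C)
    = NOT B AND (NOT B OR NOT C) AND NOT C AND (NOT B AND ((C OR NOT B) AND C AND NOT C OR NOT C AND NOT C) OR NOT C)   — idempotence
    = NOT B AND NOT C AND (NOT B AND ((C OR NOT B) AND C AND NOT C OR NOT C AND NOT C) OR NOT C)   — absorption
    = NOT B AND NOT C AND (NOT B AND (C AND NOT C OR NOT C AND NOT C) OR NOT C)   — absorption
    = NOT B AND NOT C AND (NOT B AND NOT C OR NOT C)   — distribution
    = NOT B AND NOT C   — absorption
These differ: at B=1, C=0, E1 = 1 but E2 = 0.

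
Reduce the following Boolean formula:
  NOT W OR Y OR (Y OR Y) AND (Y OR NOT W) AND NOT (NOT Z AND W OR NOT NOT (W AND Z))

NOT W OR Y OR (Y OR Y) AND (Y OR NOT W) AND NOT (NOT Z AND W OR NOT NOT (W AND Z))
= NOT W OR Y OR (Y AND NOT W OR Y) AND NOT (NOT Z AND W OR NOT NOT (W AND Z))
= NOT W OR Y OR Y AND NOT (NOT Z AND W OR NOT NOT (W AND Z))
= NOT W OR Y OR Y AND NOT (NOT Z AND W OR W AND Z)
= NOT W OR Y OR Y AND NOT W
= NOT W OR Y

NOT W OR Y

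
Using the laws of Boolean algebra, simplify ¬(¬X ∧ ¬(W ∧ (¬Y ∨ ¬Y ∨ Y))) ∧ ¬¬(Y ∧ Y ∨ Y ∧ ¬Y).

(X ∨ W) ∧ Y

¬(¬X ∧ ¬(W ∧ (¬Y ∨ ¬Y ∨ Y))) ∧ ¬¬(Y ∧ Y ∨ Y ∧ ¬Y)
= ¬(¬X ∧ ¬(W ∧ (¬Y ∨ Y))) ∧ ¬¬(Y ∧ Y ∨ Y ∧ ¬Y)   (idempotence)
= ¬(¬X ∧ ¬(W ∧ (¬Y ∨ Y))) ∧ ¬¬Y   (distribution)
= ¬(¬X ∧ ¬W) ∧ ¬¬Y   (complement / identity)
= (X ∨ W) ∧ ¬¬Y   (De Morgan)
= (X ∨ W) ∧ Y   (double negation)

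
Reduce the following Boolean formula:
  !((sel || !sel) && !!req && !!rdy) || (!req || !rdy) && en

!((sel || !sel) && !!req && !!rdy) || (!req || !rdy) && en
= !(!!req && !!rdy) || (!req || !rdy) && en   [complement / identity]
= !req || !rdy || (!req || !rdy) && en   [De Morgan]
= !req || !rdy   [absorption]

!req || !rdy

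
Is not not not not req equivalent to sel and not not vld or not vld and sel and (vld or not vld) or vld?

E1: not not not not req
    = not not req   [double negation]
    = req   [double negation]
E2: sel and not not vld or not vld and sel and (vld or not vld) or vld
    = sel and vld or not vld and sel and (vld or not vld) or vld   [double negation]
    = sel and vld or not vld and sel or vld   [complement / identity]
    = sel or vld   [distribution]
These differ: at req=0, sel=1, vld=0, E1 = 0 but E2 = 1.

No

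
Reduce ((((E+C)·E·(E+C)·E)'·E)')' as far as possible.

0

((((E+C)·E·(E+C)·E)'·E)')'
= ((E+C)·E·(E+C)·E)'·E   [double negation]
= ((E+C)·E)'·E   [idempotence]
= E'·E   [absorption]
= 0   [complement]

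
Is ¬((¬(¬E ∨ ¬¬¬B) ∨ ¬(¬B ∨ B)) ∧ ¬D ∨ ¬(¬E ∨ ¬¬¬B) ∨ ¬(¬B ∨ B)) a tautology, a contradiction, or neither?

¬((¬(¬E ∨ ¬¬¬B) ∨ ¬(¬B ∨ B)) ∧ ¬D ∨ ¬(¬E ∨ ¬¬¬B) ∨ ¬(¬B ∨ B))
= ¬(¬(¬E ∨ ¬¬¬B) ∨ ¬(¬B ∨ B))   [absorption]
= (¬E ∨ ¬¬¬B) ∧ (¬B ∨ B)   [De Morgan]
= (¬E ∨ ¬B) ∧ (¬B ∨ B)   [double negation]
= ¬E ∨ ¬B   [complement / identity]
This depends on B, E, so it is not a constant.

neither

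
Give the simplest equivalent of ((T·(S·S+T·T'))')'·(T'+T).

((T·(S·S+T·T'))')'·(T'+T)
= ((T·(S+T·T'))')'·(T'+T)   (idempotence)
= ((T·S)')'·(T'+T)   (complement / identity)
= ((T·S)')'   (complement / identity)
= T·S   (double negation)

T·S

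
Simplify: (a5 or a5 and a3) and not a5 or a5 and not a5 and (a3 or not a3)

False

(a5 or a5 and a3) and not a5 or a5 and not a5 and (a3 or not a3)
= (a5 or a5 and a3) and not a5 or a5 and not a5   (complement / identity)
= a5 and not a5 or a5 and not a5   (absorption)
= a5 and not a5   (idempotence)
= False   (complement)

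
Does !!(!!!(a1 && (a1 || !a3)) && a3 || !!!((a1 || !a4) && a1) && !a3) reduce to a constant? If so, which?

!!(!!!(a1 && (a1 || !a3)) && a3 || !!!((a1 || !a4) && a1) && !a3)
= !!(!!!a1 && a3 || !!!((a1 || !a4) && a1) && !a3)   — absorption
= !!(!!!a1 && a3 || !!!a1 && !a3)   — absorption
= !!!!!a1   — distribution
= !!!a1   — double negation
= !a1   — double negation
This depends on a1, so it is not a constant.

no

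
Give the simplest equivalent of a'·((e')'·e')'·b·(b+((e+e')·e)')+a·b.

a'·((e')'·e')'·b·(b+((e+e')·e)')+a·b
= a'·(e'+e)·b·(b+((e+e')·e)')+a·b   [De Morgan]
= a'·(e'+e)·b·(b+e')+a·b   [complement / identity]
= a'·b·(b+e')+a·b   [complement / identity]
= a'·b+a·b   [absorption]
= b   [distribution]

b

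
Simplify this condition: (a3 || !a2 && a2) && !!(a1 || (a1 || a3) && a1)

(a3 || !a2 && a2) && !!(a1 || (a1 || a3) && a1)
= a3 && !!(a1 || (a1 || a3) && a1)   — complement / identity
= a3 && !!(a1 || a1)   — absorption
= a3 && !!a1   — idempotence
= a3 && a1   — double negation

a3 && a1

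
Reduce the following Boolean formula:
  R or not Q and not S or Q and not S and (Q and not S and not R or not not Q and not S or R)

R or not Q and not S or Q and not S and (Q and not S and not R or not not Q and not S or R)
= R or not Q and not S or Q and not S and (Q and not S and not R or Q and not S or R)   — double negation
= R or not Q and not S or Q and not S and (Q and not S or R)   — absorption
= R or not Q and not S or Q and not S   — absorption
= R or not S   — distribution

R or not S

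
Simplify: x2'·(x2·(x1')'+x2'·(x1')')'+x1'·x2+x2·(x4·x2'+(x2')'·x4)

x1'+x2·x4

x2'·(x2·(x1')'+x2'·(x1')')'+x1'·x2+x2·(x4·x2'+(x2')'·x4)
= x2'·((x1')')'+x1'·x2+x2·(x4·x2'+(x2')'·x4)   — distribution
= x2'·x1'+x1'·x2+x2·(x4·x2'+(x2')'·x4)   — double negation
= x2'·x1'+x1'·x2+x2·(x4·x2'+x2·x4)   — double negation
= x1'+x2·(x4·x2'+x2·x4)   — distribution
= x1'+x2·x4   — distribution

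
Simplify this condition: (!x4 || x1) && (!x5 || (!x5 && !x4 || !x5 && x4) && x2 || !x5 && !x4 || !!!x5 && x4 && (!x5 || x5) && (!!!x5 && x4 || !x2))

(!x4 || x1) && !x5

(!x4 || x1) && (!x5 || (!x5 && !x4 || !x5 && x4) && x2 || !x5 && !x4 || !!!x5 && x4 && (!x5 || x5) && (!!!x5 && x4 || !x2))
= (!x4 || x1) && (!x5 || (!x5 && !x4 || !x5 && x4) && x2 || !x5 && !x4 || !!!x5 && x4 && (!!!x5 && x4 || !x2))
= (!x4 || x1) && (!x5 || (!x5 && !x4 || !x5 && x4) && x2 || !x5 && !x4 || !!!x5 && x4)
= (!x4 || x1) && (!x5 || (!x5 && !x4 || !x5 && x4) && x2 || !x5 && !x4 || !x5 && x4)
= (!x4 || x1) && (!x5 || !x5 && !x4 || !x5 && x4)
= (!x4 || x1) && (!x5 || !x5)
= (!x4 || x1) && !x5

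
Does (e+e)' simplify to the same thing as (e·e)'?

E1: (e+e)'
    = e'   (idempotence)
E2: (e·e)'
    = e'   (idempotence)
Both reduce to e', so they are equivalent.

Yes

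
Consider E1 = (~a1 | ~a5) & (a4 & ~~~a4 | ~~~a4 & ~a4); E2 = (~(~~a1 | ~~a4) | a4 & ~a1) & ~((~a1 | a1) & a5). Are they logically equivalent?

No

E1: (~a1 | ~a5) & (a4 & ~~~a4 | ~~~a4 & ~a4)
    = (~a1 | ~a5) & ~~~a4   (distribution)
    = (~a1 | ~a5) & ~a4   (double negation)
E2: (~(~~a1 | ~~a4) | a4 & ~a1) & ~((~a1 | a1) & a5)
    = (~a1 & ~a4 | a4 & ~a1) & ~((~a1 | a1) & a5)   (De Morgan)
    = ~a1 & ~((~a1 | a1) & a5)   (distribution)
    = ~a1 & ~a5   (complement / identity)
These differ: at a1=0, a4=1, a5=0, E1 = 0 but E2 = 1.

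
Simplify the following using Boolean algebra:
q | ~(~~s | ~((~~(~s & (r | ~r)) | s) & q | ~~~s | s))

q | ~s

q | ~(~~s | ~((~~(~s & (r | ~r)) | s) & q | ~~~s | s))
= q | ~(~~s | ~((~~~s | s) & q | ~~~s | s))   (complement / identity)
= q | ~s & ((~~~s | s) & q | ~~~s | s)   (De Morgan)
= q | ~s & (~~~s | s)   (absorption)
= q | ~s & (~s | s)   (double negation)
= q | ~s   (complement / identity)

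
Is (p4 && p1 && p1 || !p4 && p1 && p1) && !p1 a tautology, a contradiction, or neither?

contradiction

(p4 && p1 && p1 || !p4 && p1 && p1) && !p1
= p1 && p1 && !p1   [distribution]
= p1 && !p1   [idempotence]
= false   [complement]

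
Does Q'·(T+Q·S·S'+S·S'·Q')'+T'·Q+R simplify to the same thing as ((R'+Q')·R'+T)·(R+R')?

No

E1: Q'·(T+Q·S·S'+S·S'·Q')'+T'·Q+R
    = Q'·(T+S·S')'+T'·Q+R   [distribution]
    = Q'·T'+T'·Q+R   [complement / identity]
    = T'+R   [distribution]
E2: ((R'+Q')·R'+T)·(R+R')
    = (R'+T)·(R+R')   [absorption]
    = R'+T   [complement / identity]
These differ: at Q=1, R=1, S=0, T=0, E1 = 1 but E2 = 0.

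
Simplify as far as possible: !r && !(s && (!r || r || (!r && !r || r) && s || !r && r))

!r && !s

!r && !(s && (!r || r || (!r && !r || r) && s || !r && r))
= !r && !(s && (!r || r || (!r && !r || r) && s))   (complement / identity)
= !r && !(s && (!r || r || (!r || r) && s))   (idempotence)
= !r && !(s && (!r || r))   (absorption)
= !r && !s   (complement / identity)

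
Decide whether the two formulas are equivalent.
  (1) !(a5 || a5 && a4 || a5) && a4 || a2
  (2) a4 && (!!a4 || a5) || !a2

E1: !(a5 || a5 && a4 || a5) && a4 || a2
    = !(a5 || a5) && a4 || a2   (absorption)
    = !a5 && a4 || a2   (idempotence)
E2: a4 && (!!a4 || a5) || !a2
    = a4 && (a4 || a5) || !a2   (double negation)
    = a4 || !a2   (absorption)
These differ: at a2=0, a4=0, a5=1, E1 = 0 but E2 = 1.

No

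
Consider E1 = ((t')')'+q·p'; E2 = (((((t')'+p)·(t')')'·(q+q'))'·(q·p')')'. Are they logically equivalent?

E1: ((t')')'+q·p'
    = t'+q·p'   [double negation]
E2: (((((t')'+p)·(t')')'·(q+q'))'·(q·p')')'
    = (((t')'+p)·(t')')'·(q+q')+q·p'   [De Morgan]
    = ((t')')'·(q+q')+q·p'   [absorption]
    = t'·(q+q')+q·p'   [double negation]
    = t'+q·p'   [complement / identity]
Both reduce to t'+q·p', so they are equivalent.

Yes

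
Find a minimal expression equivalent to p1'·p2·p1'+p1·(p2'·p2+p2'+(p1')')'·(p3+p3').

p1'·p2·p1'+p1·(p2'·p2+p2'+(p1')')'·(p3+p3')
= p1'·p2·p1'+p1·(p2'+(p1')')'·(p3+p3')
= p1'·p2·p1'+p1·(p2'+(p1')')'
= p1'·p2·p1'+p1·p2·p1'
= p2·p1'

p2·p1'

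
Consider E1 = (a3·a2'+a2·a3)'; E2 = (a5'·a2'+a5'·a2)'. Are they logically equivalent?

E1: (a3·a2'+a2·a3)'
    = a3'
E2: (a5'·a2'+a5'·a2)'
    = (a5')'
    = a5
These differ: at a2=0, a3=0, a5=0, E1 = 1 but E2 = 0.

No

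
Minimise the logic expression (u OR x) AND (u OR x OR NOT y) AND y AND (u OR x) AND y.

(u OR x) AND (u OR x OR NOT y) AND y AND (u OR x) AND y
= (u OR x) AND y AND (u OR x) AND y   (absorption)
= (u OR x) AND y   (idempotence)

(u OR x) AND y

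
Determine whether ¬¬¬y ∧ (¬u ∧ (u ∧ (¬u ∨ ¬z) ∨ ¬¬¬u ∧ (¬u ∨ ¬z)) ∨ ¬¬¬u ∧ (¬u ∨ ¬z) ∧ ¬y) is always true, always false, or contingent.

¬¬¬y ∧ (¬u ∧ (u ∧ (¬u ∨ ¬z) ∨ ¬¬¬u ∧ (¬u ∨ ¬z)) ∨ ¬¬¬u ∧ (¬u ∨ ¬z) ∧ ¬y)
= ¬¬¬y ∧ (¬u ∧ (u ∧ (¬u ∨ ¬z) ∨ ¬¬¬u ∧ (¬u ∨ ¬z)) ∨ ¬u ∧ (¬u ∨ ¬z) ∧ ¬y)   — double negation
= ¬y ∧ (¬u ∧ (u ∧ (¬u ∨ ¬z) ∨ ¬¬¬u ∧ (¬u ∨ ¬z)) ∨ ¬u ∧ (¬u ∨ ¬z) ∧ ¬y)   — double negation
= ¬y ∧ (¬u ∧ (u ∧ (¬u ∨ ¬z) ∨ ¬u ∧ (¬u ∨ ¬z)) ∨ ¬u ∧ (¬u ∨ ¬z) ∧ ¬y)   — double negation
= ¬y ∧ (¬u ∧ (¬u ∨ ¬z) ∨ ¬u ∧ (¬u ∨ ¬z) ∧ ¬y)   — distribution
= ¬y ∧ ¬u ∧ (¬u ∨ ¬z)   — absorption
= ¬y ∧ ¬u   — absorption
This depends on u, y, so it is not a constant.

contingent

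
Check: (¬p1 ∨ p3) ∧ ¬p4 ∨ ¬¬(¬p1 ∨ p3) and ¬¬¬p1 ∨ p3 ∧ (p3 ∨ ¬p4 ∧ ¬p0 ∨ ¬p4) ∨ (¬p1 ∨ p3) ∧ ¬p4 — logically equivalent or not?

Yes

E1: (¬p1 ∨ p3) ∧ ¬p4 ∨ ¬¬(¬p1 ∨ p3)
    = (¬p1 ∨ p3) ∧ ¬p4 ∨ ¬p1 ∨ p3
    = ¬p1 ∨ p3
E2: ¬¬¬p1 ∨ p3 ∧ (p3 ∨ ¬p4 ∧ ¬p0 ∨ ¬p4) ∨ (¬p1 ∨ p3) ∧ ¬p4
    = ¬¬¬p1 ∨ p3 ∧ (p3 ∨ ¬p4) ∨ (¬p1 ∨ p3) ∧ ¬p4
    = ¬¬¬p1 ∨ p3 ∨ (¬p1 ∨ p3) ∧ ¬p4
    = ¬p1 ∨ p3 ∨ (¬p1 ∨ p3) ∧ ¬p4
    = ¬p1 ∨ p3
Both reduce to ¬p1 ∨ p3, so they are equivalent.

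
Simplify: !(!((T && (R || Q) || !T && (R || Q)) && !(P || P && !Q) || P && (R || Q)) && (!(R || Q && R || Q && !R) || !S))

R || Q

!(!((T && (R || Q) || !T && (R || Q)) && !(P || P && !Q) || P && (R || Q)) && (!(R || Q && R || Q && !R) || !S))
= !(!((T && (R || Q) || !T && (R || Q)) && !(P || P && !Q) || P && (R || Q)) && (!(R || Q) || !S))   — distribution
= !(!((T && (R || Q) || !T && (R || Q)) && !P || P && (R || Q)) && (!(R || Q) || !S))   — absorption
= !(!((R || Q) && !P || P && (R || Q)) && (!(R || Q) || !S))   — distribution
= !(!(R || Q) && (!(R || Q) || !S))   — distribution
= !!(R || Q)   — absorption
= R || Q   — double negation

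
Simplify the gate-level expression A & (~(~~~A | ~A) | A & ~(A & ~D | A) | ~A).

A & (~(~~~A | ~A) | A & ~(A & ~D | A) | ~A)
= A & (~~A & A | A & ~(A & ~D | A) | ~A)
= A & (A & A | A & ~(A & ~D | A) | ~A)
= A & (A & A | A & ~A | ~A)
= A & (A | ~A)
= A

A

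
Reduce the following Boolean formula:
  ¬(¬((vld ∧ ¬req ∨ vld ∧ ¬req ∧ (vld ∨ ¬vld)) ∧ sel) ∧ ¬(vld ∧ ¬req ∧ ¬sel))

¬(¬((vld ∧ ¬req ∨ vld ∧ ¬req ∧ (vld ∨ ¬vld)) ∧ sel) ∧ ¬(vld ∧ ¬req ∧ ¬sel))
= ¬(¬((vld ∧ ¬req ∨ vld ∧ ¬req) ∧ sel) ∧ ¬(vld ∧ ¬req ∧ ¬sel))   — complement / identity
= ¬(¬(vld ∧ ¬req ∧ sel) ∧ ¬(vld ∧ ¬req ∧ ¬sel))   — idempotence
= vld ∧ ¬req ∧ sel ∨ vld ∧ ¬req ∧ ¬sel   — De Morgan
= vld ∧ ¬req   — distribution

vld ∧ ¬req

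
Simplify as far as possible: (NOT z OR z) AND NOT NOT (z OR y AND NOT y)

z

(NOT z OR z) AND NOT NOT (z OR y AND NOT y)
= (NOT z OR z) AND NOT NOT z   [complement / identity]
= NOT NOT z   [complement / identity]
= z   [double negation]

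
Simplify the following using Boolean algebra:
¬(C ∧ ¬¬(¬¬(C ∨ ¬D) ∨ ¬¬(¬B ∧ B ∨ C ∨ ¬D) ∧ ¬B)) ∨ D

¬C ∨ D

¬(C ∧ ¬¬(¬¬(C ∨ ¬D) ∨ ¬¬(¬B ∧ B ∨ C ∨ ¬D) ∧ ¬B)) ∨ D
= ¬(C ∧ (¬¬(C ∨ ¬D) ∨ ¬¬(¬B ∧ B ∨ C ∨ ¬D) ∧ ¬B)) ∨ D   (double negation)
= ¬(C ∧ (¬¬(C ∨ ¬D) ∨ ¬¬(C ∨ ¬D) ∧ ¬B)) ∨ D   (complement / identity)
= ¬(C ∧ ¬¬(C ∨ ¬D)) ∨ D   (absorption)
= ¬(C ∧ (C ∨ ¬D)) ∨ D   (double negation)
= ¬C ∨ D   (absorption)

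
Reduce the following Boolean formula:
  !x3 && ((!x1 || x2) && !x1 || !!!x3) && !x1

!x3 && ((!x1 || x2) && !x1 || !!!x3) && !x1
= !x3 && ((!x1 || x2) && !x1 || !x3) && !x1
= !x3 && (!x1 || !x3) && !x1
= !x3 && !x1

!x3 && !x1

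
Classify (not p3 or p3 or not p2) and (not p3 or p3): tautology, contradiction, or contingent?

tautology

(not p3 or p3 or not p2) and (not p3 or p3)
= not p3 or p3   [absorption]
= True   [complement]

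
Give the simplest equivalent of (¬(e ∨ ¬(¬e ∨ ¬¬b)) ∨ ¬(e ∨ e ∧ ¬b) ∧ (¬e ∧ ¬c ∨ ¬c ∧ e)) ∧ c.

¬e ∧ c

(¬(e ∨ ¬(¬e ∨ ¬¬b)) ∨ ¬(e ∨ e ∧ ¬b) ∧ (¬e ∧ ¬c ∨ ¬c ∧ e)) ∧ c
= (¬(e ∨ ¬(¬e ∨ ¬¬b)) ∨ ¬(e ∨ e ∧ ¬b) ∧ ¬c) ∧ c   (distribution)
= (¬(e ∨ e ∧ ¬b) ∨ ¬(e ∨ e ∧ ¬b) ∧ ¬c) ∧ c   (De Morgan)
= ¬(e ∨ e ∧ ¬b) ∧ c   (absorption)
= ¬e ∧ c   (absorption)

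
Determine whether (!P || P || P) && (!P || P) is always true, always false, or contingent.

always true

(!P || P || P) && (!P || P)
= (!P || P) && (!P || P)
= !P || P
= true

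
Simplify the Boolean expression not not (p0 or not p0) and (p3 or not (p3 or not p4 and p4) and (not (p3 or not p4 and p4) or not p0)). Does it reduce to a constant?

not not (p0 or not p0) and (p3 or not (p3 or not p4 and p4) and (not (p3 or not p4 and p4) or not p0))
= not not (p0 or not p0) and (p3 or not (p3 or not p4 and p4))   (absorption)
= not not (p0 or not p0) and (p3 or not p3)   (complement / identity)
= not not (p0 or not p0)   (complement / identity)
= p0 or not p0   (double negation)
= True   (complement)

True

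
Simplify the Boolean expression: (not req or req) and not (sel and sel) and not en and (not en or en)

not sel and not en

(not req or req) and not (sel and sel) and not en and (not en or en)
= not (sel and sel) and not en and (not en or en)   — complement / identity
= not (sel and sel) and not en   — complement / identity
= not sel and not en   — idempotence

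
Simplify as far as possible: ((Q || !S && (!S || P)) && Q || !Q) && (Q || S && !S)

Q

((Q || !S && (!S || P)) && Q || !Q) && (Q || S && !S)
= ((Q || !S) && Q || !Q) && (Q || S && !S)   — absorption
= (Q || !Q) && (Q || S && !S)   — absorption
= Q || S && !S   — complement / identity
= Q   — complement / identity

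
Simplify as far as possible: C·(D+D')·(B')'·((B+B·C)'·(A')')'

C·B

C·(D+D')·(B')'·((B+B·C)'·(A')')'
= C·(D+D')·B·((B+B·C)'·(A')')'   (double negation)
= C·B·((B+B·C)'·(A')')'   (complement / identity)
= C·B·(B+B·C+A')   (De Morgan)
= C·B·(B+A')   (absorption)
= C·B   (absorption)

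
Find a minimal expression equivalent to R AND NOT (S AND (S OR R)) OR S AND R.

R

R AND NOT (S AND (S OR R)) OR S AND R
= R AND NOT S OR S AND R   [absorption]
= R   [distribution]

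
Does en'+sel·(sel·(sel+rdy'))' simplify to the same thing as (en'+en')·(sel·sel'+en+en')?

E1: en'+sel·(sel·(sel+rdy'))'
    = en'+sel·sel'
    = en'
E2: (en'+en')·(sel·sel'+en+en')
    = (en'+en')·(en+en')
    = en'·en+en'
    = en'
Both reduce to en', so they are equivalent.

Yes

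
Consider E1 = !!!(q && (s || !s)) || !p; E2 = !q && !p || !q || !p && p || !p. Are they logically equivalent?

Yes

E1: !!!(q && (s || !s)) || !p
    = !(q && (s || !s)) || !p
    = !q || !p
E2: !q && !p || !q || !p && p || !p
    = !q || !p && p || !p
    = !q || !p
Both reduce to !q || !p, so they are equivalent.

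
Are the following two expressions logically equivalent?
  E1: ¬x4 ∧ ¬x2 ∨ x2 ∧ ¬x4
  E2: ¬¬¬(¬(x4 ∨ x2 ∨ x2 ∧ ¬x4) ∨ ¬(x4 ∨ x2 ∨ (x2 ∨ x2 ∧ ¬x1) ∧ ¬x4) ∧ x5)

No

E1: ¬x4 ∧ ¬x2 ∨ x2 ∧ ¬x4
    = ¬x4
E2: ¬¬¬(¬(x4 ∨ x2 ∨ x2 ∧ ¬x4) ∨ ¬(x4 ∨ x2 ∨ (x2 ∨ x2 ∧ ¬x1) ∧ ¬x4) ∧ x5)
    = ¬¬¬(¬(x4 ∨ x2 ∨ x2 ∧ ¬x4) ∨ ¬(x4 ∨ x2 ∨ x2 ∧ ¬x4) ∧ x5)
    = ¬¬¬¬(x4 ∨ x2 ∨ x2 ∧ ¬x4)
    = ¬¬(x4 ∨ x2 ∨ x2 ∧ ¬x4)
    = x4 ∨ x2 ∨ x2 ∧ ¬x4
    = x4 ∨ x2
These differ: at x1=1, x2=0, x4=1, x5=0, E1 = 0 but E2 = 1.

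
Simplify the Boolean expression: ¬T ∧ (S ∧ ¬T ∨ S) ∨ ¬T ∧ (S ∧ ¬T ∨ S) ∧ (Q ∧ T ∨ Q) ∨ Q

¬T ∧ S ∨ Q

¬T ∧ (S ∧ ¬T ∨ S) ∨ ¬T ∧ (S ∧ ¬T ∨ S) ∧ (Q ∧ T ∨ Q) ∨ Q
= ¬T ∧ (S ∧ ¬T ∨ S) ∨ ¬T ∧ (S ∧ ¬T ∨ S) ∧ Q ∨ Q   [absorption]
= ¬T ∧ (S ∧ ¬T ∨ S) ∨ Q   [absorption]
= ¬T ∧ S ∨ Q   [absorption]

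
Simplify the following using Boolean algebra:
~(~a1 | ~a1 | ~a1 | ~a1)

~(~a1 | ~a1 | ~a1 | ~a1)
= ~(~a1 | ~a1)   (idempotence)
= a1 & a1   (De Morgan)
= a1   (idempotence)

a1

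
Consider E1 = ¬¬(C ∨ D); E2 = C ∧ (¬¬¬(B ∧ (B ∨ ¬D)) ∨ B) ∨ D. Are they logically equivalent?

E1: ¬¬(C ∨ D)
    = C ∨ D   [double negation]
E2: C ∧ (¬¬¬(B ∧ (B ∨ ¬D)) ∨ B) ∨ D
    = C ∧ (¬(B ∧ (B ∨ ¬D)) ∨ B) ∨ D   [double negation]
    = C ∧ (¬B ∨ B) ∨ D   [absorption]
    = C ∨ D   [complement / identity]
Both reduce to C ∨ D, so they are equivalent.

Yes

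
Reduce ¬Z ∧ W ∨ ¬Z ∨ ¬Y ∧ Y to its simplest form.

¬Z

¬Z ∧ W ∨ ¬Z ∨ ¬Y ∧ Y
= ¬Z ∧ W ∨ ¬Z   — complement / identity
= ¬Z   — absorption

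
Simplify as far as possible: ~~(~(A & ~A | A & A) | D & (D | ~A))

~~(~(A & ~A | A & A) | D & (D | ~A))
= ~~(~(A & ~A | A & A) | D)   [absorption]
= ~~(~A | D)   [distribution]
= ~A | D   [double negation]

~A | D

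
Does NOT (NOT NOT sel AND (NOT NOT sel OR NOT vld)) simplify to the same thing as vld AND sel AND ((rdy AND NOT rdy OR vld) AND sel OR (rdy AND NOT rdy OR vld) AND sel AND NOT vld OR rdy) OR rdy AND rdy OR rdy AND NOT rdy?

No

E1: NOT (NOT NOT sel AND (NOT NOT sel OR NOT vld))
    = NOT NOT NOT sel   — absorption
    = NOT sel   — double negation
E2: vld AND sel AND ((rdy AND NOT rdy OR vld) AND sel OR (rdy AND NOT rdy OR vld) AND sel AND NOT vld OR rdy) OR rdy AND rdy OR rdy AND NOT rdy
    = vld AND sel AND ((rdy AND NOT rdy OR vld) AND sel OR (rdy AND NOT rdy OR vld) AND sel AND NOT vld OR rdy) OR rdy   — distribution
    = vld AND sel AND ((rdy AND NOT rdy OR vld) AND sel OR rdy) OR rdy   — absorption
    = vld AND sel AND (vld AND sel OR rdy) OR rdy   — complement / identity
    = vld AND sel OR rdy   — absorption
These differ: at rdy=0, sel=0, vld=0, E1 = 1 but E2 = 0.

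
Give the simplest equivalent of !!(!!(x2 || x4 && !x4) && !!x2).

!!(!!(x2 || x4 && !x4) && !!x2)
= !!(!!x2 && !!x2)   (complement / identity)
= !(!x2 || !x2)   (De Morgan)
= !!x2   (idempotence)
= x2   (double negation)

x2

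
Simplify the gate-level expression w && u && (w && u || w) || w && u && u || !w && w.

w && u && (w && u || w) || w && u && u || !w && w
= w && u || w && u && u || !w && w   [absorption]
= w && u || w && u && u   [complement / identity]
= w && u   [absorption]

w && u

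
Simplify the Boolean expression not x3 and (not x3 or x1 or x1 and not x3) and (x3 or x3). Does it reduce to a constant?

False

not x3 and (not x3 or x1 or x1 and not x3) and (x3 or x3)
= not x3 and (not x3 or x1) and (x3 or x3)
= not x3 and (x3 or x3)
= not x3 and x3
= False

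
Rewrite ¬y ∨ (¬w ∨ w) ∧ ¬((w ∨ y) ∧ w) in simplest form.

¬y ∨ ¬w

¬y ∨ (¬w ∨ w) ∧ ¬((w ∨ y) ∧ w)
= ¬y ∨ (¬w ∨ w) ∧ ¬w   — absorption
= ¬y ∨ ¬w   — complement / identity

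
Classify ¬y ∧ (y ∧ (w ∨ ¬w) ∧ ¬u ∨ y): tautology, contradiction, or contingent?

contradiction

¬y ∧ (y ∧ (w ∨ ¬w) ∧ ¬u ∨ y)
= ¬y ∧ (y ∧ ¬u ∨ y)   [complement / identity]
= ¬y ∧ y   [absorption]
= False   [complement]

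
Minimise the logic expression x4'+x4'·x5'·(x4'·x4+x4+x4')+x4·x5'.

x4'+x4'·x5'·(x4'·x4+x4+x4')+x4·x5'
= x4'+x4'·x5'·(x4+x4')+x4·x5'
= x4'+x4'·x5'+x4·x5'
= x4'+x5'

x4'+x5'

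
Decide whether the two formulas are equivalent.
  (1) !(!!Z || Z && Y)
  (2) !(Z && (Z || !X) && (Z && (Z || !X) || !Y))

E1: !(!!Z || Z && Y)
    = !(Z || Z && Y)   — double negation
    = !Z   — absorption
E2: !(Z && (Z || !X) && (Z && (Z || !X) || !Y))
    = !(Z && (Z || !X))   — absorption
    = !Z   — absorption
Both reduce to !Z, so they are equivalent.

Yes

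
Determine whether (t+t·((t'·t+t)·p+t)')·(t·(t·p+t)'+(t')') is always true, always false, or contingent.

contingent

(t+t·((t'·t+t)·p+t)')·(t·(t·p+t)'+(t')')
= (t+t·(t·p+t)')·(t·(t·p+t)'+(t')')   — complement / identity
= t·(t·p+t)'+t·(t')'   — distribution
= t·(t·p+t)'+t·t   — double negation
= t·t'+t·t   — absorption
= t   — distribution
This depends on t, so it is not a constant.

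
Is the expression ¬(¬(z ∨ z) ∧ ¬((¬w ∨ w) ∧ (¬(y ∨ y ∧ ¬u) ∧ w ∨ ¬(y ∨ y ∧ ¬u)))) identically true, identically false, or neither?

¬(¬(z ∨ z) ∧ ¬((¬w ∨ w) ∧ (¬(y ∨ y ∧ ¬u) ∧ w ∨ ¬(y ∨ y ∧ ¬u))))
= ¬(¬(z ∨ z) ∧ ¬(¬(y ∨ y ∧ ¬u) ∧ w ∨ ¬(y ∨ y ∧ ¬u)))   [complement / identity]
= ¬(¬(z ∨ z) ∧ ¬¬(y ∨ y ∧ ¬u))   [absorption]
= ¬(¬z ∧ ¬¬(y ∨ y ∧ ¬u))   [idempotence]
= z ∨ ¬(y ∨ y ∧ ¬u)   [De Morgan]
= z ∨ ¬y   [absorption]
This depends on y, z, so it is not a constant.

neither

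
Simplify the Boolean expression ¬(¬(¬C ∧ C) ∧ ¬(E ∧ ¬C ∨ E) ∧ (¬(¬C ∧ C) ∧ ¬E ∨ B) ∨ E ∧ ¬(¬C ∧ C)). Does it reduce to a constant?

False

¬(¬(¬C ∧ C) ∧ ¬(E ∧ ¬C ∨ E) ∧ (¬(¬C ∧ C) ∧ ¬E ∨ B) ∨ E ∧ ¬(¬C ∧ C))
= ¬(¬(¬C ∧ C) ∧ ¬E ∧ (¬(¬C ∧ C) ∧ ¬E ∨ B) ∨ E ∧ ¬(¬C ∧ C))   — absorption
= ¬(¬(¬C ∧ C) ∧ ¬E ∨ E ∧ ¬(¬C ∧ C))   — absorption
= ¬¬(¬C ∧ C)   — distribution
= ¬C ∧ C   — double negation
= False   — complement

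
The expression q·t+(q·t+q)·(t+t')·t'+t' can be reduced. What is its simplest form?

q·t+(q·t+q)·(t+t')·t'+t'
= q·t+q·(t+t')·t'+t'   — absorption
= q·t+q·t'+t'   — complement / identity
= q+t'   — distribution

q+t'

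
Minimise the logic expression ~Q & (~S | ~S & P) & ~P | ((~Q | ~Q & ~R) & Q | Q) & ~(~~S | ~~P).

~S & ~P

~Q & (~S | ~S & P) & ~P | ((~Q | ~Q & ~R) & Q | Q) & ~(~~S | ~~P)
= ~Q & ~S & ~P | ((~Q | ~Q & ~R) & Q | Q) & ~(~~S | ~~P)   (absorption)
= ~Q & ~S & ~P | (~Q & Q | Q) & ~(~~S | ~~P)   (absorption)
= ~Q & ~S & ~P | Q & ~(~~S | ~~P)   (complement / identity)
= ~Q & ~S & ~P | Q & ~S & ~P   (De Morgan)
= ~S & ~P   (distribution)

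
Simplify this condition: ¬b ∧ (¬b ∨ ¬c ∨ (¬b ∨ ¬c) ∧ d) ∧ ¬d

¬b ∧ ¬d

¬b ∧ (¬b ∨ ¬c ∨ (¬b ∨ ¬c) ∧ d) ∧ ¬d
= ¬b ∧ (¬b ∨ ¬c) ∧ ¬d   (absorption)
= ¬b ∧ ¬d   (absorption)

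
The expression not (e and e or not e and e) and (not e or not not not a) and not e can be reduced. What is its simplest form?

not e

not (e and e or not e and e) and (not e or not not not a) and not e
= not (e and e or not e and e) and (not e or not a) and not e
= not e and (not e or not a) and not e
= not e and not e
= not e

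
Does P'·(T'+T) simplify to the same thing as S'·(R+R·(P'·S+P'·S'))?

E1: P'·(T'+T)
    = P'
E2: S'·(R+R·(P'·S+P'·S'))
    = S'·(R+R·P')
    = S'·R
These differ: at P=0, R=1, S=1, T=0, E1 = 1 but E2 = 0.

No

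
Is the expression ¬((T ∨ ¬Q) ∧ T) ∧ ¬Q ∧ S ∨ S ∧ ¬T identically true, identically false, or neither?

neither

¬((T ∨ ¬Q) ∧ T) ∧ ¬Q ∧ S ∨ S ∧ ¬T
= S ∧ (¬((T ∨ ¬Q) ∧ T) ∧ ¬Q ∨ ¬T)   (distribution)
= S ∧ (¬T ∧ ¬Q ∨ ¬T)   (absorption)
= S ∧ ¬T   (absorption)
This depends on S, T, so it is not a constant.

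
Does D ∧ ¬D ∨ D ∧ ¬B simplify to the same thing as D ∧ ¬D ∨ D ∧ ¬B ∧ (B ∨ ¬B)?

Yes

E1: D ∧ ¬D ∨ D ∧ ¬B
    = D ∧ ¬B   — complement / identity
E2: D ∧ ¬D ∨ D ∧ ¬B ∧ (B ∨ ¬B)
    = D ∧ ¬D ∨ D ∧ ¬B   — complement / identity
    = D ∧ ¬B   — complement / identity
Both reduce to D ∧ ¬B, so they are equivalent.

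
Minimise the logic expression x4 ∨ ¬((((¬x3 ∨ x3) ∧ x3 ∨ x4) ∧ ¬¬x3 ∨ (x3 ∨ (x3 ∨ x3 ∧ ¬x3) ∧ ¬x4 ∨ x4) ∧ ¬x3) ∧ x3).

x4 ∨ ¬((((¬x3 ∨ x3) ∧ x3 ∨ x4) ∧ ¬¬x3 ∨ (x3 ∨ (x3 ∨ x3 ∧ ¬x3) ∧ ¬x4 ∨ x4) ∧ ¬x3) ∧ x3)
= x4 ∨ ¬((((¬x3 ∨ x3) ∧ x3 ∨ x4) ∧ ¬¬x3 ∨ (x3 ∨ x3 ∧ ¬x4 ∨ x4) ∧ ¬x3) ∧ x3)   — complement / identity
= x4 ∨ ¬((((¬x3 ∨ x3) ∧ x3 ∨ x4) ∧ ¬¬x3 ∨ (x3 ∨ x4) ∧ ¬x3) ∧ x3)   — absorption
= x4 ∨ ¬((((¬x3 ∨ x3) ∧ x3 ∨ x4) ∧ x3 ∨ (x3 ∨ x4) ∧ ¬x3) ∧ x3)   — double negation
= x4 ∨ ¬(((x3 ∨ x4) ∧ x3 ∨ (x3 ∨ x4) ∧ ¬x3) ∧ x3)   — complement / identity
= x4 ∨ ¬((x3 ∨ x4) ∧ x3)   — distribution
= x4 ∨ ¬x3   — absorption

x4 ∨ ¬x3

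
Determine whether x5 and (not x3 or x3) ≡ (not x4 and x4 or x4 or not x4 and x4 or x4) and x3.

E1: x5 and (not x3 or x3)
    = x5   — complement / identity
E2: (not x4 and x4 or x4 or not x4 and x4 or x4) and x3
    = (not x4 and x4 or x4) and x3   — idempotence
    = x4 and x3   — complement / identity
These differ: at x3=0, x4=0, x5=1, E1 = 1 but E2 = 0.

No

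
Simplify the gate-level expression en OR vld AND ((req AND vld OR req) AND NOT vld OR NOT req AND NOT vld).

en

en OR vld AND ((req AND vld OR req) AND NOT vld OR NOT req AND NOT vld)
= en OR vld AND (req AND NOT vld OR NOT req AND NOT vld)
= en OR vld AND NOT vld
= en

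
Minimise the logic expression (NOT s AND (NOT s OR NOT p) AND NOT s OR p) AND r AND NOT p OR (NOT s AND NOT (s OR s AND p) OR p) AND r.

(NOT s AND (NOT s OR NOT p) AND NOT s OR p) AND r AND NOT p OR (NOT s AND NOT (s OR s AND p) OR p) AND r
= (NOT s AND (NOT s OR NOT p) AND NOT s OR p) AND r AND NOT p OR (NOT s AND NOT s OR p) AND r   — absorption
= (NOT s AND NOT s OR p) AND r AND NOT p OR (NOT s AND NOT s OR p) AND r   — absorption
= (NOT s AND NOT s OR p) AND r   — absorption
= (NOT s OR p) AND r   — idempotence

(NOT s OR p) AND r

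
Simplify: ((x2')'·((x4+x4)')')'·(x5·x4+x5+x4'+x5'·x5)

((x2')'·((x4+x4)')')'·(x5·x4+x5+x4'+x5'·x5)
= (x2'+(x4+x4)')·(x5·x4+x5+x4'+x5'·x5)   — De Morgan
= (x2'+(x4+x4)')·(x5·x4+x5+x4')   — complement / identity
= (x2'+(x4+x4)')·(x5+x4')   — absorption
= (x2'+x4')·(x5+x4')   — idempotence
= x4'+x2'·x5   — distribution

x4'+x2'·x5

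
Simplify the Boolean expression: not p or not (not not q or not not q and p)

not p or not q

not p or not (not not q or not not q and p)
= not p or not not not q   (absorption)
= not p or not q   (double negation)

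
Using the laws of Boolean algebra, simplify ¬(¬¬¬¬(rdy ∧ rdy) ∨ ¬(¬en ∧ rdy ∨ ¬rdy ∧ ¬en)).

¬rdy ∧ ¬en

¬(¬¬¬¬(rdy ∧ rdy) ∨ ¬(¬en ∧ rdy ∨ ¬rdy ∧ ¬en))
= ¬(¬¬¬¬rdy ∨ ¬(¬en ∧ rdy ∨ ¬rdy ∧ ¬en))   (idempotence)
= ¬(¬¬¬¬rdy ∨ ¬¬en)   (distribution)
= ¬(¬¬rdy ∨ ¬¬en)   (double negation)
= ¬rdy ∧ ¬en   (De Morgan)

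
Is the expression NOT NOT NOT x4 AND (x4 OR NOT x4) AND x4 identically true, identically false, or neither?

identically false

NOT NOT NOT x4 AND (x4 OR NOT x4) AND x4
= NOT NOT NOT x4 AND x4   (complement / identity)
= NOT x4 AND x4   (double negation)
= FALSE   (complement)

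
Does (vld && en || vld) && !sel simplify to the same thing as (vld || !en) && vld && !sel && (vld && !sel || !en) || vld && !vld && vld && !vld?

Yes

E1: (vld && en || vld) && !sel
    = vld && !sel
E2: (vld || !en) && vld && !sel && (vld && !sel || !en) || vld && !vld && vld && !vld
    = vld && !sel && (vld && !sel || !en) || vld && !vld && vld && !vld
    = vld && !sel && (vld && !sel || !en) || vld && !vld
    = vld && !sel && (vld && !sel || !en)
    = vld && !sel
Both reduce to vld && !sel, so they are equivalent.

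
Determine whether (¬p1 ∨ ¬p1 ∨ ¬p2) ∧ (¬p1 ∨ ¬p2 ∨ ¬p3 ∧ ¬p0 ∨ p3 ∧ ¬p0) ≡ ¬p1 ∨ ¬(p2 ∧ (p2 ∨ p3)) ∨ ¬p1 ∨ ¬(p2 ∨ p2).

E1: (¬p1 ∨ ¬p1 ∨ ¬p2) ∧ (¬p1 ∨ ¬p2 ∨ ¬p3 ∧ ¬p0 ∨ p3 ∧ ¬p0)
    = (¬p1 ∨ ¬p2) ∧ (¬p1 ∨ ¬p2 ∨ ¬p3 ∧ ¬p0 ∨ p3 ∧ ¬p0)   — idempotence
    = (¬p1 ∨ ¬p2) ∧ (¬p1 ∨ ¬p2 ∨ ¬p0)   — distribution
    = ¬p1 ∨ ¬p2   — absorption
E2: ¬p1 ∨ ¬(p2 ∧ (p2 ∨ p3)) ∨ ¬p1 ∨ ¬(p2 ∨ p2)
    = ¬p1 ∨ ¬p2 ∨ ¬p1 ∨ ¬(p2 ∨ p2)   — absorption
    = ¬p1 ∨ ¬p2 ∨ ¬p1 ∨ ¬p2   — idempotence
    = ¬p1 ∨ ¬p2   — idempotence
Both reduce to ¬p1 ∨ ¬p2, so they are equivalent.

Yes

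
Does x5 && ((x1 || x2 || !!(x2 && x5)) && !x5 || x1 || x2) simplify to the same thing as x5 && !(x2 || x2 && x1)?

No

E1: x5 && ((x1 || x2 || !!(x2 && x5)) && !x5 || x1 || x2)
    = x5 && ((x1 || x2 || x2 && x5) && !x5 || x1 || x2)
    = x5 && ((x1 || x2) && !x5 || x1 || x2)
    = x5 && (x1 || x2)
E2: x5 && !(x2 || x2 && x1)
    = x5 && !x2
These differ: at x1=1, x2=1, x5=1, E1 = 1 but E2 = 0.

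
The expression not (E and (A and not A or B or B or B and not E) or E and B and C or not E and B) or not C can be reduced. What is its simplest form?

not B or not C

not (E and (A and not A or B or B or B and not E) or E and B and C or not E and B) or not C
= not (E and (B or B or B and not E) or E and B and C or not E and B) or not C   — complement / identity
= not (E and (B or B) or E and B and C or not E and B) or not C   — absorption
= not (E and B or E and B and C or not E and B) or not C   — idempotence
= not (E and B or not E and B) or not C   — absorption
= not B or not C   — distribution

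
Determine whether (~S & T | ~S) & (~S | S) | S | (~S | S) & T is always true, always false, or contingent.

(~S & T | ~S) & (~S | S) | S | (~S | S) & T
= ~S & (~S | S) | S | (~S | S) & T   (absorption)
= ~S | S | (~S | S) & T   (complement / identity)
= ~S | S   (absorption)
= 1   (complement)

always true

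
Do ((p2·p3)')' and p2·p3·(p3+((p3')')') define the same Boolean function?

Yes

E1: ((p2·p3)')'
    = p2·p3   [double negation]
E2: p2·p3·(p3+((p3')')')
    = p2·p3·(p3+p3')   [double negation]
    = p2·p3   [complement / identity]
Both reduce to p2·p3, so they are equivalent.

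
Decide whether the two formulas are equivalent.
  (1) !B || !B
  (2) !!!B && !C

No

E1: !B || !B
    = !B
E2: !!!B && !C
    = !B && !C
These differ: at B=0, C=1, E1 = 1 but E2 = 0.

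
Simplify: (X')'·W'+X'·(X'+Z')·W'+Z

W'+Z

(X')'·W'+X'·(X'+Z')·W'+Z
= (X')'·W'+X'·W'+Z   (absorption)
= X·W'+X'·W'+Z   (double negation)
= W'+Z   (distribution)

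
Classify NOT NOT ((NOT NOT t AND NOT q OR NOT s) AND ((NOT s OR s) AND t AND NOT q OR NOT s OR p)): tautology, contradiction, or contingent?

contingent

NOT NOT ((NOT NOT t AND NOT q OR NOT s) AND ((NOT s OR s) AND t AND NOT q OR NOT s OR p))
= NOT NOT ((NOT NOT t AND NOT q OR NOT s) AND (t AND NOT q OR NOT s OR p))   — complement / identity
= (NOT NOT t AND NOT q OR NOT s) AND (t AND NOT q OR NOT s OR p)   — double negation
= (t AND NOT q OR NOT s) AND (t AND NOT q OR NOT s OR p)   — double negation
= t AND NOT q OR NOT s   — absorption
This depends on q, s, t, so it is not a constant.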